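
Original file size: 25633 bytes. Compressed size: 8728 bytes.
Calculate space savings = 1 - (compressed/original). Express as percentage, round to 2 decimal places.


ratio = compressed/original = 8728/25633 = 0.340499
savings = 1 - ratio = 1 - 0.340499 = 0.659501
as a percentage: 0.659501 * 100 = 65.95%

Space savings = 1 - 8728/25633 = 65.95%


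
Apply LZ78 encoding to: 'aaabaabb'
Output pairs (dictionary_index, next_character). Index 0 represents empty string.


LZ78 encoding steps:
Dictionary: {0: ''}
Step 1: w='' (idx 0), next='a' -> output (0, 'a'), add 'a' as idx 1
Step 2: w='a' (idx 1), next='a' -> output (1, 'a'), add 'aa' as idx 2
Step 3: w='' (idx 0), next='b' -> output (0, 'b'), add 'b' as idx 3
Step 4: w='aa' (idx 2), next='b' -> output (2, 'b'), add 'aab' as idx 4
Step 5: w='b' (idx 3), end of input -> output (3, '')


Encoded: [(0, 'a'), (1, 'a'), (0, 'b'), (2, 'b'), (3, '')]


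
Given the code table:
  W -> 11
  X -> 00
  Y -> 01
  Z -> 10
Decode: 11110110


Decoding:
11 -> W
11 -> W
01 -> Y
10 -> Z


Result: WWYZ


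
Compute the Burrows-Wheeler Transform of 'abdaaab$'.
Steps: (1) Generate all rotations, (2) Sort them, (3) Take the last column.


Rotations (sorted):
  0: $abdaaab -> last char: b
  1: aaab$abd -> last char: d
  2: aab$abda -> last char: a
  3: ab$abdaa -> last char: a
  4: abdaaab$ -> last char: $
  5: b$abdaaa -> last char: a
  6: bdaaab$a -> last char: a
  7: daaab$ab -> last char: b


BWT = bdaa$aab


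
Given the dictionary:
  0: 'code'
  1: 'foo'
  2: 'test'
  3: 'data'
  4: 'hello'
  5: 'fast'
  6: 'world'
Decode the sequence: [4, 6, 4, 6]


Look up each index in the dictionary:
  4 -> 'hello'
  6 -> 'world'
  4 -> 'hello'
  6 -> 'world'

Decoded: "hello world hello world"


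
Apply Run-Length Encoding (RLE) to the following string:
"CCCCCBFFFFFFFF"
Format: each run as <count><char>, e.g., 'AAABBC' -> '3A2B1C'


Scanning runs left to right:
  i=0: run of 'C' x 5 -> '5C'
  i=5: run of 'B' x 1 -> '1B'
  i=6: run of 'F' x 8 -> '8F'

RLE = 5C1B8F


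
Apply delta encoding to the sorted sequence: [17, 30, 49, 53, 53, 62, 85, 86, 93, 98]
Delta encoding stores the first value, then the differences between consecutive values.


First value: 17
Deltas:
  30 - 17 = 13
  49 - 30 = 19
  53 - 49 = 4
  53 - 53 = 0
  62 - 53 = 9
  85 - 62 = 23
  86 - 85 = 1
  93 - 86 = 7
  98 - 93 = 5


Delta encoded: [17, 13, 19, 4, 0, 9, 23, 1, 7, 5]


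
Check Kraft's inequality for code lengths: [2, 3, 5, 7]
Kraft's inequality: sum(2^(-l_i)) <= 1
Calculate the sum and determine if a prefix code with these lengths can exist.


Sum = 2^(-2) + 2^(-3) + 2^(-5) + 2^(-7)
    = 0.25 + 0.125 + 0.03125 + 0.0078125
    = 53/128 = 0.4140625
Since 0.4140625 <= 1, Kraft's inequality IS satisfied.
A prefix code with these lengths CAN exist.

Kraft sum = 0.4140625. Satisfied.


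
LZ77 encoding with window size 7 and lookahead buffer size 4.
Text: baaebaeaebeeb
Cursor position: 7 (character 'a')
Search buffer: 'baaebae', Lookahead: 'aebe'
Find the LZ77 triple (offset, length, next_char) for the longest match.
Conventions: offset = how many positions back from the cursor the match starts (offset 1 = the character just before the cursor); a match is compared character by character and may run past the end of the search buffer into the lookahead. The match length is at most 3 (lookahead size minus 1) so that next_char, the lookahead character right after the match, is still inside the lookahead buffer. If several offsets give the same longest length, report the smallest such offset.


Try each offset into the search buffer:
  offset=1 (pos 6, char 'e'): match length 0
  offset=2 (pos 5, char 'a'): match length 2
  offset=3 (pos 4, char 'b'): match length 0
  offset=4 (pos 3, char 'e'): match length 0
  offset=5 (pos 2, char 'a'): match length 3
  offset=6 (pos 1, char 'a'): match length 1
  offset=7 (pos 0, char 'b'): match length 0
Longest match has length 3 at offset 5.
next_char = character at position 7 + 3 = 10 -> 'e'

Best match: offset=5, length=3 (matching 'aeb' starting at position 2)
LZ77 triple: (5, 3, 'e')


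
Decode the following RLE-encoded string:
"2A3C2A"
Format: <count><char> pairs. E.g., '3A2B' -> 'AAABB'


Expanding each <count><char> pair:
  2A -> 'AA'
  3C -> 'CCC'
  2A -> 'AA'

Decoded = AACCCAA


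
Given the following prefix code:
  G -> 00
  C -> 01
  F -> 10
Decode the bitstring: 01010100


Decoding step by step:
Bits 01 -> C
Bits 01 -> C
Bits 01 -> C
Bits 00 -> G


Decoded message: CCCG


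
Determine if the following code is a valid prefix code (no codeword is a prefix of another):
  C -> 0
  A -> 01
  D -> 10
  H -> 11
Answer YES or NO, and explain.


Checking each pair (does one codeword prefix another?):
  C='0' vs A='01': prefix -- VIOLATION

NO -- this is NOT a valid prefix code. C (0) is a prefix of A (01).


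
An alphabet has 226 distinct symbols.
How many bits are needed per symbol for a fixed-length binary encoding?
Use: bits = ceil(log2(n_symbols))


log2(226) = 7.8202
Bracket: 2^7 = 128 < 226 <= 2^8 = 256
So ceil(log2(226)) = 8

bits = ceil(log2(226)) = ceil(7.8202) = 8 bits


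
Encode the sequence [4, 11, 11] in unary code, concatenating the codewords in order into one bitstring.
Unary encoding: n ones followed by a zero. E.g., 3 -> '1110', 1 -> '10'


Encode each number as n ones followed by a terminating 0:
  4 -> 11110 (5 bits)
  11 -> 111111111110 (12 bits)
  11 -> 111111111110 (12 bits)
Total length = 5 + 12 + 12 = 29 bits.

Unary([4, 11, 11]) = 11110111111111110111111111110 (29 bits)


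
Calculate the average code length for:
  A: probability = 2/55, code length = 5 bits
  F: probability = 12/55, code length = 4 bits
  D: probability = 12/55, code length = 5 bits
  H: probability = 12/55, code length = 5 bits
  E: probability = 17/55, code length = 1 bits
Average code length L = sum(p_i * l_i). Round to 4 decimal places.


Weighted contributions p_i * l_i:
  A: (2/55) * 5 = 10/55
  F: (12/55) * 4 = 48/55
  D: (12/55) * 5 = 60/55
  H: (12/55) * 5 = 60/55
  E: (17/55) * 1 = 17/55
Sum = (10 + 48 + 60 + 60 + 17)/55 = 195/55

L = 195/55 = 3.5455 bits/symbol


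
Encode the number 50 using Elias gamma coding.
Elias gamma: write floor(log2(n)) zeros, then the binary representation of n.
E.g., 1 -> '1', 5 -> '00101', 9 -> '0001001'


num_bits = floor(log2(50)) + 1 = 6
leading_zeros = num_bits - 1 = 5
binary(50) = 110010

Elias gamma(50) = '00000' + '110010' = 00000110010 (11 bits)


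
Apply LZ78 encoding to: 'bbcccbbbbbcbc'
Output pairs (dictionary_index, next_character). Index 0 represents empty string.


LZ78 encoding steps:
Dictionary: {0: ''}
Step 1: w='' (idx 0), next='b' -> output (0, 'b'), add 'b' as idx 1
Step 2: w='b' (idx 1), next='c' -> output (1, 'c'), add 'bc' as idx 2
Step 3: w='' (idx 0), next='c' -> output (0, 'c'), add 'c' as idx 3
Step 4: w='c' (idx 3), next='b' -> output (3, 'b'), add 'cb' as idx 4
Step 5: w='b' (idx 1), next='b' -> output (1, 'b'), add 'bb' as idx 5
Step 6: w='bb' (idx 5), next='c' -> output (5, 'c'), add 'bbc' as idx 6
Step 7: w='bc' (idx 2), end of input -> output (2, '')


Encoded: [(0, 'b'), (1, 'c'), (0, 'c'), (3, 'b'), (1, 'b'), (5, 'c'), (2, '')]


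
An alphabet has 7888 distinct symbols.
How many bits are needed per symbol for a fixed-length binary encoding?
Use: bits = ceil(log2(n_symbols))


log2(7888) = 12.9454
Bracket: 2^12 = 4096 < 7888 <= 2^13 = 8192
So ceil(log2(7888)) = 13

bits = ceil(log2(7888)) = ceil(12.9454) = 13 bits


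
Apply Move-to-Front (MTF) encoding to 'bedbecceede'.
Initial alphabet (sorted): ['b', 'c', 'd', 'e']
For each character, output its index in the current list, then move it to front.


MTF encoding:
'b': index 0 in ['b', 'c', 'd', 'e'] -> ['b', 'c', 'd', 'e']
'e': index 3 in ['b', 'c', 'd', 'e'] -> ['e', 'b', 'c', 'd']
'd': index 3 in ['e', 'b', 'c', 'd'] -> ['d', 'e', 'b', 'c']
'b': index 2 in ['d', 'e', 'b', 'c'] -> ['b', 'd', 'e', 'c']
'e': index 2 in ['b', 'd', 'e', 'c'] -> ['e', 'b', 'd', 'c']
'c': index 3 in ['e', 'b', 'd', 'c'] -> ['c', 'e', 'b', 'd']
'c': index 0 in ['c', 'e', 'b', 'd'] -> ['c', 'e', 'b', 'd']
'e': index 1 in ['c', 'e', 'b', 'd'] -> ['e', 'c', 'b', 'd']
'e': index 0 in ['e', 'c', 'b', 'd'] -> ['e', 'c', 'b', 'd']
'd': index 3 in ['e', 'c', 'b', 'd'] -> ['d', 'e', 'c', 'b']
'e': index 1 in ['d', 'e', 'c', 'b'] -> ['e', 'd', 'c', 'b']


Output: [0, 3, 3, 2, 2, 3, 0, 1, 0, 3, 1]


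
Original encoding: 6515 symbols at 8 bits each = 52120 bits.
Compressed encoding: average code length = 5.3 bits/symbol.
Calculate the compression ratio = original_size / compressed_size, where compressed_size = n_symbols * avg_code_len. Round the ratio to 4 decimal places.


original_size = n_symbols * orig_bits = 6515 * 8 = 52120 bits
compressed_size = n_symbols * avg_code_len = 6515 * 5.3 = 34529.5 bits
ratio = original_size / compressed_size = 52120 / 34529.5 = 1.5094

Compression ratio = 1.5094


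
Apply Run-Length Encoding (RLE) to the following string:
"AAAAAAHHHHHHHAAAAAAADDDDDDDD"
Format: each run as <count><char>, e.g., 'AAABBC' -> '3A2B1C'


Scanning runs left to right:
  i=0: run of 'A' x 6 -> '6A'
  i=6: run of 'H' x 7 -> '7H'
  i=13: run of 'A' x 7 -> '7A'
  i=20: run of 'D' x 8 -> '8D'

RLE = 6A7H7A8D


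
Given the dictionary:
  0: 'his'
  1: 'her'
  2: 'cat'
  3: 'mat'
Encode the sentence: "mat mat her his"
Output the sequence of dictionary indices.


Look up each word in the dictionary:
  'mat' -> 3
  'mat' -> 3
  'her' -> 1
  'his' -> 0

Encoded: [3, 3, 1, 0]


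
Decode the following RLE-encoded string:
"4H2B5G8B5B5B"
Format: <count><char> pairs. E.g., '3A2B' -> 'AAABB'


Expanding each <count><char> pair:
  4H -> 'HHHH'
  2B -> 'BB'
  5G -> 'GGGGG'
  8B -> 'BBBBBBBB'
  5B -> 'BBBBB'
  5B -> 'BBBBB'

Decoded = HHHHBBGGGGGBBBBBBBBBBBBBBBBBB


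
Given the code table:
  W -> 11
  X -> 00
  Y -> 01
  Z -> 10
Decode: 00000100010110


Decoding:
00 -> X
00 -> X
01 -> Y
00 -> X
01 -> Y
01 -> Y
10 -> Z


Result: XXYXYYZ


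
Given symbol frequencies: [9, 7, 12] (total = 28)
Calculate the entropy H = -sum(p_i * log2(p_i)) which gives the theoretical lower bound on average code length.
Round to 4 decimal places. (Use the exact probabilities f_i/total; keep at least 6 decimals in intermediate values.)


Per-symbol terms -p_i * log2(p_i) with p_i = f_i/28:
  p = 9/28 = 0.321429: log2(p) = -1.637430, -p*log2(p) = 0.526317
  p = 7/28 = 0.250000: log2(p) = -2.000000, -p*log2(p) = 0.500000
  p = 12/28 = 0.428571: log2(p) = -1.222392, -p*log2(p) = 0.523882
H = 0.526317 + 0.500000 + 0.523882 = 1.550199

H = 1.5502 bits/symbol


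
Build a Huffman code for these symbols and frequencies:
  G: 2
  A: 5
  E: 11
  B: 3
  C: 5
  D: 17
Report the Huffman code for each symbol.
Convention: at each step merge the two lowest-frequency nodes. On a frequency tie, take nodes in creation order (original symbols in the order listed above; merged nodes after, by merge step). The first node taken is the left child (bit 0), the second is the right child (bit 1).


Huffman tree construction:
Step 1: Merge G(2) + B(3) = 5
Step 2: Merge A(5) + C(5) = 10
Step 3: Merge (G+B)(5) + (A+C)(10) = 15
Step 4: Merge E(11) + ((G+B)+(A+C))(15) = 26
Step 5: Merge D(17) + (E+((G+B)+(A+C)))(26) = 43
Read each symbol's code off the tree from the root (left child = 0, right child = 1).

Codes:
  G: 1100 (length 4)
  A: 1110 (length 4)
  E: 10 (length 2)
  B: 1101 (length 4)
  C: 1111 (length 4)
  D: 0 (length 1)
Average code length: 99/43 = 2.3023 bits/symbol


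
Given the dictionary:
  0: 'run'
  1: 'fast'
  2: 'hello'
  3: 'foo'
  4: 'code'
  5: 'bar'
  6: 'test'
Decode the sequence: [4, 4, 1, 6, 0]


Look up each index in the dictionary:
  4 -> 'code'
  4 -> 'code'
  1 -> 'fast'
  6 -> 'test'
  0 -> 'run'

Decoded: "code code fast test run"


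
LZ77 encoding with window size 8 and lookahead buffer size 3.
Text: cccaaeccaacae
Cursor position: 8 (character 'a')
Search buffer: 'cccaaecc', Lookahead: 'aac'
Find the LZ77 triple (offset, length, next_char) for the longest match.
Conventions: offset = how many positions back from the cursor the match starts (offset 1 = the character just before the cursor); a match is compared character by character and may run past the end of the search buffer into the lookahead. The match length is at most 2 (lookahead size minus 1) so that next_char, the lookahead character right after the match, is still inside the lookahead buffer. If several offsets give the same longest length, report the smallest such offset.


Try each offset into the search buffer:
  offset=1 (pos 7, char 'c'): match length 0
  offset=2 (pos 6, char 'c'): match length 0
  offset=3 (pos 5, char 'e'): match length 0
  offset=4 (pos 4, char 'a'): match length 1
  offset=5 (pos 3, char 'a'): match length 2
  offset=6 (pos 2, char 'c'): match length 0
  offset=7 (pos 1, char 'c'): match length 0
  offset=8 (pos 0, char 'c'): match length 0
Longest match has length 2 at offset 5.
next_char = character at position 8 + 2 = 10 -> 'c'

Best match: offset=5, length=2 (matching 'aa' starting at position 3)
LZ77 triple: (5, 2, 'c')


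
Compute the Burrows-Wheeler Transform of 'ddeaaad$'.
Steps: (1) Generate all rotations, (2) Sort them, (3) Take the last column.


Rotations (sorted):
  0: $ddeaaad -> last char: d
  1: aaad$dde -> last char: e
  2: aad$ddea -> last char: a
  3: ad$ddeaa -> last char: a
  4: d$ddeaaa -> last char: a
  5: ddeaaad$ -> last char: $
  6: deaaad$d -> last char: d
  7: eaaad$dd -> last char: d


BWT = deaaa$dd


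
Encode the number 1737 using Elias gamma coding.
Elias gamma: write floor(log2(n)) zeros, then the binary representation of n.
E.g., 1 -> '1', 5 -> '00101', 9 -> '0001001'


num_bits = floor(log2(1737)) + 1 = 11
leading_zeros = num_bits - 1 = 10
binary(1737) = 11011001001

Elias gamma(1737) = '0000000000' + '11011001001' = 000000000011011001001 (21 bits)


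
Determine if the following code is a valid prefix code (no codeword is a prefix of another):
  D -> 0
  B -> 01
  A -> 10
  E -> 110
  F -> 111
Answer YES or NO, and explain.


Checking each pair (does one codeword prefix another?):
  D='0' vs B='01': prefix -- VIOLATION

NO -- this is NOT a valid prefix code. D (0) is a prefix of B (01).


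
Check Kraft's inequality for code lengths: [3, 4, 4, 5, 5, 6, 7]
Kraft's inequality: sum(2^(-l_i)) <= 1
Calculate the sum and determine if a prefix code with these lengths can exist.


Sum = 2^(-3) + 2^(-4) + 2^(-4) + 2^(-5) + 2^(-5) + 2^(-6) + 2^(-7)
    = 0.125 + 0.0625 + 0.0625 + 0.03125 + 0.03125 + 0.015625 + 0.0078125
    = 43/128 = 0.3359375
Since 0.3359375 <= 1, Kraft's inequality IS satisfied.
A prefix code with these lengths CAN exist.

Kraft sum = 0.3359375. Satisfied.


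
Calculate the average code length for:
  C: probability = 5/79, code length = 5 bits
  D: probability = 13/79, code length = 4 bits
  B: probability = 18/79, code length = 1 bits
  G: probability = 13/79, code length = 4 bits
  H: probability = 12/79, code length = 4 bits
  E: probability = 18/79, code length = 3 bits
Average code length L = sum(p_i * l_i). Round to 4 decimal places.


Weighted contributions p_i * l_i:
  C: (5/79) * 5 = 25/79
  D: (13/79) * 4 = 52/79
  B: (18/79) * 1 = 18/79
  G: (13/79) * 4 = 52/79
  H: (12/79) * 4 = 48/79
  E: (18/79) * 3 = 54/79
Sum = (25 + 52 + 18 + 52 + 48 + 54)/79 = 249/79

L = 249/79 = 3.1519 bits/symbol


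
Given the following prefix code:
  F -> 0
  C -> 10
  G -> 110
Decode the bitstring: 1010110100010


Decoding step by step:
Bits 10 -> C
Bits 10 -> C
Bits 110 -> G
Bits 10 -> C
Bits 0 -> F
Bits 0 -> F
Bits 10 -> C


Decoded message: CCGCFFC


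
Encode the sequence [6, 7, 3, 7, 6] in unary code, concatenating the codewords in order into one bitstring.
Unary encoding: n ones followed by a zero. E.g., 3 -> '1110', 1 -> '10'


Encode each number as n ones followed by a terminating 0:
  6 -> 1111110 (7 bits)
  7 -> 11111110 (8 bits)
  3 -> 1110 (4 bits)
  7 -> 11111110 (8 bits)
  6 -> 1111110 (7 bits)
Total length = 7 + 8 + 4 + 8 + 7 = 34 bits.

Unary([6, 7, 3, 7, 6]) = 1111110111111101110111111101111110 (34 bits)


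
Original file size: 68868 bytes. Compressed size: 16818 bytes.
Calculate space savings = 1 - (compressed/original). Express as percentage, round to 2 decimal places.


ratio = compressed/original = 16818/68868 = 0.244206
savings = 1 - ratio = 1 - 0.244206 = 0.755794
as a percentage: 0.755794 * 100 = 75.58%

Space savings = 1 - 16818/68868 = 75.58%


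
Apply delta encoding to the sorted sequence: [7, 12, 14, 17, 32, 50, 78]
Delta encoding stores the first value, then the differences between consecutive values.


First value: 7
Deltas:
  12 - 7 = 5
  14 - 12 = 2
  17 - 14 = 3
  32 - 17 = 15
  50 - 32 = 18
  78 - 50 = 28


Delta encoded: [7, 5, 2, 3, 15, 18, 28]


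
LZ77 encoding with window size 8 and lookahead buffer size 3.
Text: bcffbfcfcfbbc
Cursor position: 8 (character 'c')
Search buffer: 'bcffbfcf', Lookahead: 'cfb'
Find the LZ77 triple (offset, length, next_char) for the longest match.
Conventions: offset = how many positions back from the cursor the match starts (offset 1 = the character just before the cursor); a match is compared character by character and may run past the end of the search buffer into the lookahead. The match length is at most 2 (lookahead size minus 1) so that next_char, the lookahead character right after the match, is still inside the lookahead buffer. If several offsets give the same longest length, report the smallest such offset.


Try each offset into the search buffer:
  offset=1 (pos 7, char 'f'): match length 0
  offset=2 (pos 6, char 'c'): match length 2
  offset=3 (pos 5, char 'f'): match length 0
  offset=4 (pos 4, char 'b'): match length 0
  offset=5 (pos 3, char 'f'): match length 0
  offset=6 (pos 2, char 'f'): match length 0
  offset=7 (pos 1, char 'c'): match length 2
  offset=8 (pos 0, char 'b'): match length 0
Longest match has length 2, found at offsets 2, 7; take the smallest, offset 2.
next_char = character at position 8 + 2 = 10 -> 'b'

Best match: offset=2, length=2 (matching 'cf' starting at position 6)
LZ77 triple: (2, 2, 'b')


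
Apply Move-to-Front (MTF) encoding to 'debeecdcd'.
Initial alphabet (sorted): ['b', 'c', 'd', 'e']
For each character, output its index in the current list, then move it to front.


MTF encoding:
'd': index 2 in ['b', 'c', 'd', 'e'] -> ['d', 'b', 'c', 'e']
'e': index 3 in ['d', 'b', 'c', 'e'] -> ['e', 'd', 'b', 'c']
'b': index 2 in ['e', 'd', 'b', 'c'] -> ['b', 'e', 'd', 'c']
'e': index 1 in ['b', 'e', 'd', 'c'] -> ['e', 'b', 'd', 'c']
'e': index 0 in ['e', 'b', 'd', 'c'] -> ['e', 'b', 'd', 'c']
'c': index 3 in ['e', 'b', 'd', 'c'] -> ['c', 'e', 'b', 'd']
'd': index 3 in ['c', 'e', 'b', 'd'] -> ['d', 'c', 'e', 'b']
'c': index 1 in ['d', 'c', 'e', 'b'] -> ['c', 'd', 'e', 'b']
'd': index 1 in ['c', 'd', 'e', 'b'] -> ['d', 'c', 'e', 'b']


Output: [2, 3, 2, 1, 0, 3, 3, 1, 1]


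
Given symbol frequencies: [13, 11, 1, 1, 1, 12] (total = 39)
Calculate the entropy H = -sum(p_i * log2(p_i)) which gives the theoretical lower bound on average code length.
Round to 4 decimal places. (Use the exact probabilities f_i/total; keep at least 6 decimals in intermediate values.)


Per-symbol terms -p_i * log2(p_i) with p_i = f_i/39:
  p = 13/39 = 0.333333: log2(p) = -1.584963, -p*log2(p) = 0.528321
  p = 11/39 = 0.282051: log2(p) = -1.825971, -p*log2(p) = 0.515017
  p = 1/39 = 0.025641: log2(p) = -5.285402, -p*log2(p) = 0.135523
  p = 1/39 = 0.025641: log2(p) = -5.285402, -p*log2(p) = 0.135523
  p = 1/39 = 0.025641: log2(p) = -5.285402, -p*log2(p) = 0.135523
  p = 12/39 = 0.307692: log2(p) = -1.700440, -p*log2(p) = 0.523212
H = 0.528321 + 0.515017 + 0.135523 + 0.135523 + 0.135523 + 0.523212 = 1.973119

H = 1.9731 bits/symbol


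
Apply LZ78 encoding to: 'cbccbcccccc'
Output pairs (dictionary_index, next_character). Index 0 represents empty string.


LZ78 encoding steps:
Dictionary: {0: ''}
Step 1: w='' (idx 0), next='c' -> output (0, 'c'), add 'c' as idx 1
Step 2: w='' (idx 0), next='b' -> output (0, 'b'), add 'b' as idx 2
Step 3: w='c' (idx 1), next='c' -> output (1, 'c'), add 'cc' as idx 3
Step 4: w='b' (idx 2), next='c' -> output (2, 'c'), add 'bc' as idx 4
Step 5: w='cc' (idx 3), next='c' -> output (3, 'c'), add 'ccc' as idx 5
Step 6: w='cc' (idx 3), end of input -> output (3, '')


Encoded: [(0, 'c'), (0, 'b'), (1, 'c'), (2, 'c'), (3, 'c'), (3, '')]


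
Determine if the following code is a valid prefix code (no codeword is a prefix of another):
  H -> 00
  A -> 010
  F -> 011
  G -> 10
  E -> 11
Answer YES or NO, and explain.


Checking each pair (does one codeword prefix another?):
  H='00' vs A='010': no prefix
  H='00' vs F='011': no prefix
  H='00' vs G='10': no prefix
  H='00' vs E='11': no prefix
  A='010' vs H='00': no prefix
  A='010' vs F='011': no prefix
  A='010' vs G='10': no prefix
  A='010' vs E='11': no prefix
  F='011' vs H='00': no prefix
  F='011' vs A='010': no prefix
  F='011' vs G='10': no prefix
  F='011' vs E='11': no prefix
  G='10' vs H='00': no prefix
  G='10' vs A='010': no prefix
  G='10' vs F='011': no prefix
  G='10' vs E='11': no prefix
  E='11' vs H='00': no prefix
  E='11' vs A='010': no prefix
  E='11' vs F='011': no prefix
  E='11' vs G='10': no prefix
No violation found over all pairs.

YES -- this is a valid prefix code. No codeword is a prefix of any other codeword.


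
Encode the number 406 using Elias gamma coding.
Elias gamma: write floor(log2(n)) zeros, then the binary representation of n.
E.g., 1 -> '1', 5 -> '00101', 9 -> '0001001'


num_bits = floor(log2(406)) + 1 = 9
leading_zeros = num_bits - 1 = 8
binary(406) = 110010110

Elias gamma(406) = '00000000' + '110010110' = 00000000110010110 (17 bits)


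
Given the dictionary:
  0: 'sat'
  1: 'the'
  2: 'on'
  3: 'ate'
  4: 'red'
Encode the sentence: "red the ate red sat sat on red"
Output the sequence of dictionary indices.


Look up each word in the dictionary:
  'red' -> 4
  'the' -> 1
  'ate' -> 3
  'red' -> 4
  'sat' -> 0
  'sat' -> 0
  'on' -> 2
  'red' -> 4

Encoded: [4, 1, 3, 4, 0, 0, 2, 4]


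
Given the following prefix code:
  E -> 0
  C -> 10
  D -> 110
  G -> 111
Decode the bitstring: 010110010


Decoding step by step:
Bits 0 -> E
Bits 10 -> C
Bits 110 -> D
Bits 0 -> E
Bits 10 -> C


Decoded message: ECDEC


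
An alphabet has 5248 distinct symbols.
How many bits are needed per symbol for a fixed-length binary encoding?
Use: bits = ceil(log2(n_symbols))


log2(5248) = 12.3576
Bracket: 2^12 = 4096 < 5248 <= 2^13 = 8192
So ceil(log2(5248)) = 13

bits = ceil(log2(5248)) = ceil(12.3576) = 13 bits


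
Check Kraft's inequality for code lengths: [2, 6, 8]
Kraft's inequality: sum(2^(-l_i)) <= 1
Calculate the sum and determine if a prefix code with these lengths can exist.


Sum = 2^(-2) + 2^(-6) + 2^(-8)
    = 0.25 + 0.015625 + 0.00390625
    = 69/256 = 0.26953125
Since 0.26953125 <= 1, Kraft's inequality IS satisfied.
A prefix code with these lengths CAN exist.

Kraft sum = 0.26953125. Satisfied.


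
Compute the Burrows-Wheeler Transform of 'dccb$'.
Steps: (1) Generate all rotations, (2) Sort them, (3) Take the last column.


Rotations (sorted):
  0: $dccb -> last char: b
  1: b$dcc -> last char: c
  2: cb$dc -> last char: c
  3: ccb$d -> last char: d
  4: dccb$ -> last char: $


BWT = bccd$


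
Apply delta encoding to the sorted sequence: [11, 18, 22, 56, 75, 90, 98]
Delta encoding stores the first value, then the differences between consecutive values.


First value: 11
Deltas:
  18 - 11 = 7
  22 - 18 = 4
  56 - 22 = 34
  75 - 56 = 19
  90 - 75 = 15
  98 - 90 = 8


Delta encoded: [11, 7, 4, 34, 19, 15, 8]


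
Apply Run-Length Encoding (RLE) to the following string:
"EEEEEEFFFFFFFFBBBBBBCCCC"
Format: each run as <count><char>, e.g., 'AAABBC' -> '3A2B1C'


Scanning runs left to right:
  i=0: run of 'E' x 6 -> '6E'
  i=6: run of 'F' x 8 -> '8F'
  i=14: run of 'B' x 6 -> '6B'
  i=20: run of 'C' x 4 -> '4C'

RLE = 6E8F6B4C


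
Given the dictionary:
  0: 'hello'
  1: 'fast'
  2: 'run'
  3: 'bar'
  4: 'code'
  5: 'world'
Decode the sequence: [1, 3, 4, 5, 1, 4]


Look up each index in the dictionary:
  1 -> 'fast'
  3 -> 'bar'
  4 -> 'code'
  5 -> 'world'
  1 -> 'fast'
  4 -> 'code'

Decoded: "fast bar code world fast code"


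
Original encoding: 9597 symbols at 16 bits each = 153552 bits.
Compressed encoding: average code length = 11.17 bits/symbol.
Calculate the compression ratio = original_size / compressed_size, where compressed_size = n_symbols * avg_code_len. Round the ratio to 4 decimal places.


original_size = n_symbols * orig_bits = 9597 * 16 = 153552 bits
compressed_size = n_symbols * avg_code_len = 9597 * 11.17 = 107198.49 bits
ratio = original_size / compressed_size = 153552 / 107198.49 = 1.4324

Compression ratio = 1.4324


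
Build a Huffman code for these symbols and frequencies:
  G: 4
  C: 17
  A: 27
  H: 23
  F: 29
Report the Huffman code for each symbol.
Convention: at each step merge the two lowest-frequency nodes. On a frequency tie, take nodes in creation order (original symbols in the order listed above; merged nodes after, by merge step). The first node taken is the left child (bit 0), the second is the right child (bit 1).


Huffman tree construction:
Step 1: Merge G(4) + C(17) = 21
Step 2: Merge (G+C)(21) + H(23) = 44
Step 3: Merge A(27) + F(29) = 56
Step 4: Merge ((G+C)+H)(44) + (A+F)(56) = 100
Read each symbol's code off the tree from the root (left child = 0, right child = 1).

Codes:
  G: 000 (length 3)
  C: 001 (length 3)
  A: 10 (length 2)
  H: 01 (length 2)
  F: 11 (length 2)
Average code length: 221/100 = 2.2100 bits/symbol


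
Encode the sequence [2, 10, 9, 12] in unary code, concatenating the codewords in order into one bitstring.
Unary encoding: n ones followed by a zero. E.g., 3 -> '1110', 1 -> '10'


Encode each number as n ones followed by a terminating 0:
  2 -> 110 (3 bits)
  10 -> 11111111110 (11 bits)
  9 -> 1111111110 (10 bits)
  12 -> 1111111111110 (13 bits)
Total length = 3 + 11 + 10 + 13 = 37 bits.

Unary([2, 10, 9, 12]) = 1101111111111011111111101111111111110 (37 bits)


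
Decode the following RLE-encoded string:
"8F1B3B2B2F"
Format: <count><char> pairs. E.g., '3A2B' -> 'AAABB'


Expanding each <count><char> pair:
  8F -> 'FFFFFFFF'
  1B -> 'B'
  3B -> 'BBB'
  2B -> 'BB'
  2F -> 'FF'

Decoded = FFFFFFFFBBBBBBFF


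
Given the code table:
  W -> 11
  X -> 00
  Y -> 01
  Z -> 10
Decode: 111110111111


Decoding:
11 -> W
11 -> W
10 -> Z
11 -> W
11 -> W
11 -> W


Result: WWZWWW


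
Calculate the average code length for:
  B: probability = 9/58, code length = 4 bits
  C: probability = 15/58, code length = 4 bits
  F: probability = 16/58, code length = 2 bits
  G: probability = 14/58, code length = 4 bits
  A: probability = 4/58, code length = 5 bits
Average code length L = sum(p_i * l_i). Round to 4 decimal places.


Weighted contributions p_i * l_i:
  B: (9/58) * 4 = 36/58
  C: (15/58) * 4 = 60/58
  F: (16/58) * 2 = 32/58
  G: (14/58) * 4 = 56/58
  A: (4/58) * 5 = 20/58
Sum = (36 + 60 + 32 + 56 + 20)/58 = 204/58

L = 204/58 = 3.5172 bits/symbol


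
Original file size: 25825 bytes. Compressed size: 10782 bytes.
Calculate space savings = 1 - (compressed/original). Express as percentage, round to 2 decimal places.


ratio = compressed/original = 10782/25825 = 0.417502
savings = 1 - ratio = 1 - 0.417502 = 0.582498
as a percentage: 0.582498 * 100 = 58.25%

Space savings = 1 - 10782/25825 = 58.25%


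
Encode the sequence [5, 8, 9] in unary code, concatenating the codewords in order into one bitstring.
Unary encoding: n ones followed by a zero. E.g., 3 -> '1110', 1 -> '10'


Encode each number as n ones followed by a terminating 0:
  5 -> 111110 (6 bits)
  8 -> 111111110 (9 bits)
  9 -> 1111111110 (10 bits)
Total length = 6 + 9 + 10 = 25 bits.

Unary([5, 8, 9]) = 1111101111111101111111110 (25 bits)


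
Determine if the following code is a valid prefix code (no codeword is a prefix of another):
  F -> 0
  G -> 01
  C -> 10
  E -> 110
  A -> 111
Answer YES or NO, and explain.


Checking each pair (does one codeword prefix another?):
  F='0' vs G='01': prefix -- VIOLATION

NO -- this is NOT a valid prefix code. F (0) is a prefix of G (01).


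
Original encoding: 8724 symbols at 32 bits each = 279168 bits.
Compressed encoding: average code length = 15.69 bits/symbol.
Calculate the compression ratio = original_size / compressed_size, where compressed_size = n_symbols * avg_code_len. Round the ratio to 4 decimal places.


original_size = n_symbols * orig_bits = 8724 * 32 = 279168 bits
compressed_size = n_symbols * avg_code_len = 8724 * 15.69 = 136879.56 bits
ratio = original_size / compressed_size = 279168 / 136879.56 = 2.0395

Compression ratio = 2.0395


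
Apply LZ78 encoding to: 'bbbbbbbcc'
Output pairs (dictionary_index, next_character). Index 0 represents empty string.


LZ78 encoding steps:
Dictionary: {0: ''}
Step 1: w='' (idx 0), next='b' -> output (0, 'b'), add 'b' as idx 1
Step 2: w='b' (idx 1), next='b' -> output (1, 'b'), add 'bb' as idx 2
Step 3: w='bb' (idx 2), next='b' -> output (2, 'b'), add 'bbb' as idx 3
Step 4: w='b' (idx 1), next='c' -> output (1, 'c'), add 'bc' as idx 4
Step 5: w='' (idx 0), next='c' -> output (0, 'c'), add 'c' as idx 5


Encoded: [(0, 'b'), (1, 'b'), (2, 'b'), (1, 'c'), (0, 'c')]


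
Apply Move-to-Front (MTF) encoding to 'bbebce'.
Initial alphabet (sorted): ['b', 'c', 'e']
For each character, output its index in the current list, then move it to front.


MTF encoding:
'b': index 0 in ['b', 'c', 'e'] -> ['b', 'c', 'e']
'b': index 0 in ['b', 'c', 'e'] -> ['b', 'c', 'e']
'e': index 2 in ['b', 'c', 'e'] -> ['e', 'b', 'c']
'b': index 1 in ['e', 'b', 'c'] -> ['b', 'e', 'c']
'c': index 2 in ['b', 'e', 'c'] -> ['c', 'b', 'e']
'e': index 2 in ['c', 'b', 'e'] -> ['e', 'c', 'b']


Output: [0, 0, 2, 1, 2, 2]


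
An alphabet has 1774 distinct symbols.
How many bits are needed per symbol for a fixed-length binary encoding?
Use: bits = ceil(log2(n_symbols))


log2(1774) = 10.7928
Bracket: 2^10 = 1024 < 1774 <= 2^11 = 2048
So ceil(log2(1774)) = 11

bits = ceil(log2(1774)) = ceil(10.7928) = 11 bits


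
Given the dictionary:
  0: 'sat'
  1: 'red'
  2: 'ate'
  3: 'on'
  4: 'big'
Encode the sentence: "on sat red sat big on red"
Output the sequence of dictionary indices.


Look up each word in the dictionary:
  'on' -> 3
  'sat' -> 0
  'red' -> 1
  'sat' -> 0
  'big' -> 4
  'on' -> 3
  'red' -> 1

Encoded: [3, 0, 1, 0, 4, 3, 1]


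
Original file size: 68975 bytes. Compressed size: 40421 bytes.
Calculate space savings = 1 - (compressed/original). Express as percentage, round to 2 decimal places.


ratio = compressed/original = 40421/68975 = 0.586024
savings = 1 - ratio = 1 - 0.586024 = 0.413976
as a percentage: 0.413976 * 100 = 41.4%

Space savings = 1 - 40421/68975 = 41.4%


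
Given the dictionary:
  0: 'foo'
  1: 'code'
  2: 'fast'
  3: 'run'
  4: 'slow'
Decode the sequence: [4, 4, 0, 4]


Look up each index in the dictionary:
  4 -> 'slow'
  4 -> 'slow'
  0 -> 'foo'
  4 -> 'slow'

Decoded: "slow slow foo slow"


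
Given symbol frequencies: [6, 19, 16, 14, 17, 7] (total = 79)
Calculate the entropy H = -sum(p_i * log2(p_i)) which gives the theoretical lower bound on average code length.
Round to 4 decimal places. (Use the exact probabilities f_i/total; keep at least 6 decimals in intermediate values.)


Per-symbol terms -p_i * log2(p_i) with p_i = f_i/79:
  p = 6/79 = 0.075949: log2(p) = -3.718818, -p*log2(p) = 0.282442
  p = 19/79 = 0.240506: log2(p) = -2.055853, -p*log2(p) = 0.494446
  p = 16/79 = 0.202532: log2(p) = -2.303781, -p*log2(p) = 0.466589
  p = 14/79 = 0.177215: log2(p) = -2.496426, -p*log2(p) = 0.442405
  p = 17/79 = 0.215190: log2(p) = -2.216318, -p*log2(p) = 0.476929
  p = 7/79 = 0.088608: log2(p) = -3.496426, -p*log2(p) = 0.309810
H = 0.282442 + 0.494446 + 0.466589 + 0.442405 + 0.476929 + 0.309810 = 2.472621

H = 2.4726 bits/symbol


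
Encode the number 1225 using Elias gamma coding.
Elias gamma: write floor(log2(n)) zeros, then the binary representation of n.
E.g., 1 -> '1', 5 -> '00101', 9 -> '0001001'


num_bits = floor(log2(1225)) + 1 = 11
leading_zeros = num_bits - 1 = 10
binary(1225) = 10011001001

Elias gamma(1225) = '0000000000' + '10011001001' = 000000000010011001001 (21 bits)


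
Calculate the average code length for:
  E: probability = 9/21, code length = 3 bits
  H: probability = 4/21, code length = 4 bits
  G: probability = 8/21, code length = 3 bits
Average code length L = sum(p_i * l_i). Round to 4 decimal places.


Weighted contributions p_i * l_i:
  E: (9/21) * 3 = 27/21
  H: (4/21) * 4 = 16/21
  G: (8/21) * 3 = 24/21
Sum = (27 + 16 + 24)/21 = 67/21

L = 67/21 = 3.1905 bits/symbol


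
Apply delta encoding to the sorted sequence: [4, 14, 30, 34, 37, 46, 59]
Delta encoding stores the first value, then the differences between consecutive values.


First value: 4
Deltas:
  14 - 4 = 10
  30 - 14 = 16
  34 - 30 = 4
  37 - 34 = 3
  46 - 37 = 9
  59 - 46 = 13


Delta encoded: [4, 10, 16, 4, 3, 9, 13]


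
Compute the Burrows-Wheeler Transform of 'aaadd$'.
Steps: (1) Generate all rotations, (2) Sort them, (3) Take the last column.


Rotations (sorted):
  0: $aaadd -> last char: d
  1: aaadd$ -> last char: $
  2: aadd$a -> last char: a
  3: add$aa -> last char: a
  4: d$aaad -> last char: d
  5: dd$aaa -> last char: a


BWT = d$aada


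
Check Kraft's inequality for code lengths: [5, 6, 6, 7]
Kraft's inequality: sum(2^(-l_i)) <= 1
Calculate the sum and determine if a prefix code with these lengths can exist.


Sum = 2^(-5) + 2^(-6) + 2^(-6) + 2^(-7)
    = 0.03125 + 0.015625 + 0.015625 + 0.0078125
    = 9/128 = 0.0703125
Since 0.0703125 <= 1, Kraft's inequality IS satisfied.
A prefix code with these lengths CAN exist.

Kraft sum = 0.0703125. Satisfied.


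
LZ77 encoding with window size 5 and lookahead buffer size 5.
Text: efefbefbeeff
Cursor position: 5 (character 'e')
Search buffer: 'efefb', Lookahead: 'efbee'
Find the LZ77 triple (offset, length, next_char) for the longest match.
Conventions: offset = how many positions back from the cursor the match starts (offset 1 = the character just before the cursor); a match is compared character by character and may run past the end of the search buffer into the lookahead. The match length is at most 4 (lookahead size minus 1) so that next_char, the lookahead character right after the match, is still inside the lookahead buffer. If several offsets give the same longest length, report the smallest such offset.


Try each offset into the search buffer:
  offset=1 (pos 4, char 'b'): match length 0
  offset=2 (pos 3, char 'f'): match length 0
  offset=3 (pos 2, char 'e'): match length 4
  offset=4 (pos 1, char 'f'): match length 0
  offset=5 (pos 0, char 'e'): match length 2
Longest match has length 4 at offset 3.
next_char = character at position 5 + 4 = 9 -> 'e'

Best match: offset=3, length=4 (matching 'efbe' starting at position 2)
LZ77 triple: (3, 4, 'e')


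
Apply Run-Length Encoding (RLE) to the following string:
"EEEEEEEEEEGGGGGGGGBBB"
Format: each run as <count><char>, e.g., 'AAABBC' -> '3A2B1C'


Scanning runs left to right:
  i=0: run of 'E' x 10 -> '10E'
  i=10: run of 'G' x 8 -> '8G'
  i=18: run of 'B' x 3 -> '3B'

RLE = 10E8G3B


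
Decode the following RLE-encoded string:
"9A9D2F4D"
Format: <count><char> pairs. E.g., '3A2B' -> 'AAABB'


Expanding each <count><char> pair:
  9A -> 'AAAAAAAAA'
  9D -> 'DDDDDDDDD'
  2F -> 'FF'
  4D -> 'DDDD'

Decoded = AAAAAAAAADDDDDDDDDFFDDDD


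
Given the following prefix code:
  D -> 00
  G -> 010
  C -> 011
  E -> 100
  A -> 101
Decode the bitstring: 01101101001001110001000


Decoding step by step:
Bits 011 -> C
Bits 011 -> C
Bits 010 -> G
Bits 010 -> G
Bits 011 -> C
Bits 100 -> E
Bits 010 -> G
Bits 00 -> D


Decoded message: CCGGCEGD


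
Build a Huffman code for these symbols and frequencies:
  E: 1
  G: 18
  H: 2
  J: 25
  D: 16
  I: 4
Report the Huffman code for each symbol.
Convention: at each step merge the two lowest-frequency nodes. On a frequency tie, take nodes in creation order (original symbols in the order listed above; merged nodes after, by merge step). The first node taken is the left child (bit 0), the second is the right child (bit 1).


Huffman tree construction:
Step 1: Merge E(1) + H(2) = 3
Step 2: Merge (E+H)(3) + I(4) = 7
Step 3: Merge ((E+H)+I)(7) + D(16) = 23
Step 4: Merge G(18) + (((E+H)+I)+D)(23) = 41
Step 5: Merge J(25) + (G+(((E+H)+I)+D))(41) = 66
Read each symbol's code off the tree from the root (left child = 0, right child = 1).

Codes:
  E: 11000 (length 5)
  G: 10 (length 2)
  H: 11001 (length 5)
  J: 0 (length 1)
  D: 111 (length 3)
  I: 1101 (length 4)
Average code length: 140/66 = 2.1212 bits/symbol


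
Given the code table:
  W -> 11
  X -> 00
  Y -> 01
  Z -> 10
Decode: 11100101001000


Decoding:
11 -> W
10 -> Z
01 -> Y
01 -> Y
00 -> X
10 -> Z
00 -> X


Result: WZYYXZX


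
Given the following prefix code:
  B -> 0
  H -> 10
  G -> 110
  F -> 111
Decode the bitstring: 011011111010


Decoding step by step:
Bits 0 -> B
Bits 110 -> G
Bits 111 -> F
Bits 110 -> G
Bits 10 -> H


Decoded message: BGFGH


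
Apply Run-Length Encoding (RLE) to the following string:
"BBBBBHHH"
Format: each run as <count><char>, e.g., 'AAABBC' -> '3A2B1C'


Scanning runs left to right:
  i=0: run of 'B' x 5 -> '5B'
  i=5: run of 'H' x 3 -> '3H'

RLE = 5B3H


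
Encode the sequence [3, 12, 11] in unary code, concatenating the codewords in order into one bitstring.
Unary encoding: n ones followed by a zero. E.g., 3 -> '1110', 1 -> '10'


Encode each number as n ones followed by a terminating 0:
  3 -> 1110 (4 bits)
  12 -> 1111111111110 (13 bits)
  11 -> 111111111110 (12 bits)
Total length = 4 + 13 + 12 = 29 bits.

Unary([3, 12, 11]) = 11101111111111110111111111110 (29 bits)


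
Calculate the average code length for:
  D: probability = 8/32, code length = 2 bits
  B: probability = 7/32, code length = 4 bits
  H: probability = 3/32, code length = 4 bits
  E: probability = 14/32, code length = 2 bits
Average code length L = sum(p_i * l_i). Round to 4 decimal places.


Weighted contributions p_i * l_i:
  D: (8/32) * 2 = 16/32
  B: (7/32) * 4 = 28/32
  H: (3/32) * 4 = 12/32
  E: (14/32) * 2 = 28/32
Sum = (16 + 28 + 12 + 28)/32 = 84/32

L = 84/32 = 2.6250 bits/symbol


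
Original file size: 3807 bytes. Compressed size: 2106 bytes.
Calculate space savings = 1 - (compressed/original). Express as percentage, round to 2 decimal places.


ratio = compressed/original = 2106/3807 = 0.553191
savings = 1 - ratio = 1 - 0.553191 = 0.446809
as a percentage: 0.446809 * 100 = 44.68%

Space savings = 1 - 2106/3807 = 44.68%


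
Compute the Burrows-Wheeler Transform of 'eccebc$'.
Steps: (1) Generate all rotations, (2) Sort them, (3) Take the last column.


Rotations (sorted):
  0: $eccebc -> last char: c
  1: bc$ecce -> last char: e
  2: c$ecceb -> last char: b
  3: ccebc$e -> last char: e
  4: cebc$ec -> last char: c
  5: ebc$ecc -> last char: c
  6: eccebc$ -> last char: $


BWT = cebecc$


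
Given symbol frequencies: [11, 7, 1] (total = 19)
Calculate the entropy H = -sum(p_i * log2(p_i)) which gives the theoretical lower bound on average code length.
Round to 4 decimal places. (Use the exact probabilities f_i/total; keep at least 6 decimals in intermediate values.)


Per-symbol terms -p_i * log2(p_i) with p_i = f_i/19:
  p = 11/19 = 0.578947: log2(p) = -0.788496, -p*log2(p) = 0.456498
  p = 7/19 = 0.368421: log2(p) = -1.440573, -p*log2(p) = 0.530737
  p = 1/19 = 0.052632: log2(p) = -4.247928, -p*log2(p) = 0.223575
H = 0.456498 + 0.530737 + 0.223575 = 1.210810

H = 1.2108 bits/symbol


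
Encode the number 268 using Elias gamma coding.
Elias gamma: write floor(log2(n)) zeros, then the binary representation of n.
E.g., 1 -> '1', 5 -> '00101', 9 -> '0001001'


num_bits = floor(log2(268)) + 1 = 9
leading_zeros = num_bits - 1 = 8
binary(268) = 100001100

Elias gamma(268) = '00000000' + '100001100' = 00000000100001100 (17 bits)
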